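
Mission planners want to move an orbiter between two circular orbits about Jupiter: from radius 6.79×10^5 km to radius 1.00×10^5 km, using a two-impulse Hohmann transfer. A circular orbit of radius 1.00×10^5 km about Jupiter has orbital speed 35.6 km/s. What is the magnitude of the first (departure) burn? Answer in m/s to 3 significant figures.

From the circular-orbit relation v² = μ/r at r = 1.00×10^5 km: μ = v²r = (35.6)² × 1.00×10^5 = 1.26736×10^8 km³/s².
Transfer-ellipse semi-major axis a_t = (r₁ + r₂)/2 = (6.790×10^5 + 1.000×10^5)/2 = 3.895×10^5 km.
On the circular orbit at r = 6.790×10^5 km, v_c = √(μ/r) = 13.6620 km/s.
Transfer-orbit speed at the same r (vis-viva, a = a_t): v_t = √[μ(2/r − 1/a_t)] = 6.92247 km/s.
Δv₁ = |v_t − v_c| = |6.92247 − 13.6620| = 6.740 km/s.

Δv₁ = 6740 m/s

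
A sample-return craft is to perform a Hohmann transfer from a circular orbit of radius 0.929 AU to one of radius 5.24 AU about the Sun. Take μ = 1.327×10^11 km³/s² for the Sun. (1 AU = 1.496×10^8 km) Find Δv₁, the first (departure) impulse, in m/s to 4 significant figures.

In km: r₁ = 0.929 × 1.496×10^8 = 1.389784×10^8 km; r₂ = 5.24 × 1.496×10^8 = 7.83904×10^8 km.
The Hohmann ellipse has a_t = (r₁ + r₂)/2 = 4.614412×10^8 km.
On the circular orbit at r = 1.389784×10^8 km, v_c = √(μ/r) = 30.900 km/s.
Vis-viva on the transfer ellipse at r = 1.389784×10^8 km gives v_t = √[μ(2/r − 1/a_t)] = 40.275 km/s.
Δv₁ = |v_t − v_c| = |40.275 − 30.900| = 9.375 km/s.

Δv₁ = 9375 m/s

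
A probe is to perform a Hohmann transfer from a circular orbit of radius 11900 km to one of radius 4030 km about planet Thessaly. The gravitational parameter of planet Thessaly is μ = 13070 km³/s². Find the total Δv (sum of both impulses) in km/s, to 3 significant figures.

Δv = 0.703 km/s

The Hohmann ellipse has a_t = (r₁ + r₂)/2 = 7965 km.
Circular speed at r₁: v₁ = √(μ/r₁) = √(13070/11900) = 1.048 km/s.
Transfer-orbit speed at r₁ (vis-viva): v_a = √[μ(2/r₁ − 1/a_t)] = 0.7455 km/s.
First burn Δv₁ = |v_a − v₁| = 0.3025 km/s.
At r₂, v₂ = √(μ/r₂) = 1.8008821 km/s.
Transfer-orbit speed at r₂: v_p = √[μ(2/r₂ − 1/a_t)] = 2.2012322 km/s.
Second burn Δv₂ = |v₂ − v_p| = 0.4004 km/s.
Δv = Δv₁ + Δv₂ = 0.3025 + 0.4004 = 0.7029 km/s.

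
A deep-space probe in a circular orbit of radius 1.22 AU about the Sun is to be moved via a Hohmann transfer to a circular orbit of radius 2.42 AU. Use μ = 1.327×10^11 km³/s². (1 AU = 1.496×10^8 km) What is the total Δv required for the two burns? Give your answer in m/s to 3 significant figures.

In km: r₁ = 1.22 × 1.496×10^8 = 1.82512×10^8 km; r₂ = 2.42 × 1.496×10^8 = 3.62032×10^8 km.
The Hohmann ellipse has a_t = (r₁ + r₂)/2 = 2.72272×10^8 km.
Circular speed at r₁: v₁ = √(μ/r₁) = √(1.327×10^11/1.82512×10^8) = 26.964 km/s.
On the transfer ellipse at r₁, vis-viva equation gives v_p = √[μ(2/r₁ − 1/a_t)] = 31.093 km/s.
First burn Δv₁ = |v_p − v₁| = 4.129 km/s.
At r₂, v₂ = √(μ/r₂) = 19.145 km/s.
Transfer-orbit speed at r₂: v_a = √[μ(2/r₂ − 1/a_t)] = 15.675 km/s.
Second burn Δv₂ = |v₂ − v_a| = 3.470 km/s.
Total Δv = Δv₁ + Δv₂ = 7.599 km/s.

Δv = 7600 m/s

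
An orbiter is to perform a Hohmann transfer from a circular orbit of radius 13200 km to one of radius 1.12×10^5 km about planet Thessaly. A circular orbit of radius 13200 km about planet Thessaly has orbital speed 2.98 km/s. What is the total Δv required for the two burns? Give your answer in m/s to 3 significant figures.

Δv = 1560 m/s

From the circular-orbit relation v² = μ/r at r = 13200 km: μ = v²r = (2.98)² × 13200 = 1.17221×10^5 km³/s².
Semi-major axis of the transfer orbit: a_t = (13200 + 1.120×10^5)/2 = 62600 km.
At r₁ the circular-orbit speed is v₁ = √(μ/r₁) = 2.980 km/s.
Transfer-orbit speed at r₁ (vis-viva): v_p = √[μ(2/r₁ − 1/a_t)] = 3.986 km/s.
First burn Δv₁ = |v_p − v₁| = 1.006 km/s.
Circular speed at r₂: v₂ = √(μ/r₂) = 1.02304 km/s.
Transfer-orbit speed at r₂: v_a = √[μ(2/r₂ − 1/a_t)] = 0.469779 km/s.
Second burn Δv₂ = |v₂ − v_a| = 0.5533 km/s.
Total Δv = Δv₁ + Δv₂ = 1.559 km/s.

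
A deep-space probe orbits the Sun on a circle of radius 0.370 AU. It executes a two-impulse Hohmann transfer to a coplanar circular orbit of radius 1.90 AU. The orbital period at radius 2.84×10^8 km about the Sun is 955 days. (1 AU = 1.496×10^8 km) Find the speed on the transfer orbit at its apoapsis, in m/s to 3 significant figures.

v = 12300 m/s

From Kepler's third law T² = 4π²r³/μ at r = 2.84×10^8 km, T = 955 days = 955 × 86400 s = 8.2512×10^7 s: μ = 4π²r³/T² = 1.32825×10^11 km³/s².
In km: r₁ = 0.370 × 1.496×10^8 = 5.5352×10^7 km; r₂ = 1.90 × 1.496×10^8 = 2.8424×10^8 km.
Transfer-ellipse semi-major axis a_t = (r₁ + r₂)/2 = (5.5352×10^7 + 2.8424×10^8)/2 = 1.69796×10^8 km.
The apoapsis of the transfer ellipse is at r = 2.8424×10^8 km.
Vis-viva: v = √[μ(2/r − 1/a_t)] = √[1.32825×10^11 × (2/2.8424×10^8 − 1/1.69796×10^8)] = 12.34 km/s.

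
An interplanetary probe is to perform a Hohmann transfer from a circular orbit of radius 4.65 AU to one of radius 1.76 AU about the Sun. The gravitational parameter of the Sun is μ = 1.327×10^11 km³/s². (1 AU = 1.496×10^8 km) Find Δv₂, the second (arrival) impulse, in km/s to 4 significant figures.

Δv₂ = 4.591 km/s

In km: r₁ = 4.65 × 1.496×10^8 = 6.9564×10^8 km; r₂ = 1.76 × 1.496×10^8 = 2.63296×10^8 km.
Transfer-ellipse semi-major axis a_t = (r₁ + r₂)/2 = (6.9564×10^8 + 2.63296×10^8)/2 = 4.79468×10^8 km.
Circular speed at r = 2.63296×10^8 km: v_c = √(μ/r) = 22.450 km/s.
Vis-viva on the transfer ellipse at r = 2.63296×10^8 km gives v_t = √[μ(2/r − 1/a_t)] = 27.041 km/s.
Δv₂ = |v_t − v_c| = |27.041 − 22.450| = 4.591 km/s.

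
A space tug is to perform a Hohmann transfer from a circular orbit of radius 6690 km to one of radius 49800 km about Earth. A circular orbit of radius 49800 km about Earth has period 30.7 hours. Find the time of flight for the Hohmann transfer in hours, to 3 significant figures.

From Kepler's third law T² = 4π²r³/μ at r = 49800 km, T = 30.7 hours = 30.7 × 3600 s = 1.1052×10^5 s: μ = 4π²r³/T² = 3.99177×10^5 km³/s².
The Hohmann ellipse has a_t = (r₁ + r₂)/2 = 28245 km.
Half the transfer-orbit period gives t = π√(a_t³/μ) = 23600 s.
Converting: 23600 s ÷ 3600 s/hour = 6.56 hours.

t = 6.56 hours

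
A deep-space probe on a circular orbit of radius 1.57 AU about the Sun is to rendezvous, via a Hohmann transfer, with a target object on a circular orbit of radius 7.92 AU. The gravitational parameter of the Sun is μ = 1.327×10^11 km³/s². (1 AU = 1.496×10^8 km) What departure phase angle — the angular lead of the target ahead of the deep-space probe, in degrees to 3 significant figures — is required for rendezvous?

In km: r₁ = 1.57 × 1.496×10^8 = 2.34872×10^8 km; r₂ = 7.92 × 1.496×10^8 = 1.184832×10^9 km.
Semi-major axis of the transfer orbit: a_t = (2.34872×10^8 + 1.184832×10^9)/2 = 7.09852×10^8 km.
Transfer time t = π√(a_t³/μ) = 1.63105×10^8 s.
The target's mean motion on its circular orbit is ω₂ = √(μ/r₂³) = 8.93203×10^-9 rad/s.
Angle swept by the target during transfer: ω₂·t = 1.4569 rad = 83.47°.
The deep-space probe traverses 180° on the transfer ellipse, so the target must lead by 180° − 83.47° = 96.5°.

φ = 96.5°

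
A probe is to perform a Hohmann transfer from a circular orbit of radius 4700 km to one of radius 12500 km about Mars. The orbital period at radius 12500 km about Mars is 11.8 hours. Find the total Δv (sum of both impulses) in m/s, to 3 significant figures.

From Kepler's third law T² = 4π²r³/μ at r = 12500 km, T = 11.8 hours = 11.8 × 3600 s = 42480 s: μ = 4π²r³/T² = 42728.8 km³/s².
The Hohmann ellipse has a_t = (r₁ + r₂)/2 = 8600 km.
At r₁ the circular-orbit speed is v₁ = √(μ/r₁) = 3.0152 km/s.
Transfer-orbit speed at r₁ (vis-viva equation): v_p = √[μ(2/r₁ − 1/a_t)] = 3.6351 km/s.
First burn Δv₁ = |v_p − v₁| = 0.6199 km/s.
At r₂, v₂ = √(μ/r₂) = 1.8489 km/s.
Transfer-orbit speed at r₂: v_a = √[μ(2/r₂ − 1/a_t)] = 1.3668 km/s.
Second burn Δv₂ = |v₂ − v_a| = 0.4821 km/s.
Δv = Δv₁ + Δv₂ = 0.6199 + 0.4821 = 1.102 km/s.

Δv = 1100 m/s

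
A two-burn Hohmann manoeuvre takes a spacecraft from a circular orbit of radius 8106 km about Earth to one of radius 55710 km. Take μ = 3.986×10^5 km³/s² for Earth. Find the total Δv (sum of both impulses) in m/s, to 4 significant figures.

The Hohmann ellipse has a_t = (r₁ + r₂)/2 = 31908 km.
At r₁ the circular-orbit speed is v₁ = √(μ/r₁) = 7.0124 km/s.
Transfer-orbit speed at r₁ (vis-viva): v_p = √[μ(2/r₁ − 1/a_t)] = 9.2658 km/s.
First burn Δv₁ = |v_p − v₁| = 2.253 km/s.
Circular speed at r₂: v₂ = √(μ/r₂) = 2.675 km/s.
Transfer-orbit speed at r₂: v_a = √[μ(2/r₂ − 1/a_t)] = 1.348 km/s.
Second burn Δv₂ = |v₂ − v_a| = 1.327 km/s.
Δv = Δv₁ + Δv₂ = 2.253 + 1.327 = 3.580 km/s.

Δv = 3580 m/s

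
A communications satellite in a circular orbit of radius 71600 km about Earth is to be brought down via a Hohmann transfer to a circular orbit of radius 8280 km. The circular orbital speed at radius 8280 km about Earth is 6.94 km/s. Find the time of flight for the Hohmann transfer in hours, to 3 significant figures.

t = 11.0 hours

From the circular-orbit relation v² = μ/r at r = 8280 km: μ = v²r = (6.94)² × 8280 = 3.98795×10^5 km³/s².
Semi-major axis of the transfer orbit: a_t = (71600 + 8280)/2 = 39940 km.
By Kepler's third law the transfer-orbit period is T = 2π√(a_t³/μ), so t = T/2 = 39710 s.
Converting: 39710 s ÷ 3600 s/hour = 11.0 hours.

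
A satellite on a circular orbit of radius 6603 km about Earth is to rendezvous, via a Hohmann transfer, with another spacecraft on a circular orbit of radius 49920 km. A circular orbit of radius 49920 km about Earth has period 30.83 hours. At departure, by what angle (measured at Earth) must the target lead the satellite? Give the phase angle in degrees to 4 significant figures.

φ = 103.3°

From Kepler's third law T² = 4π²r³/μ at r = 49920 km, T = 30.83 hours = 30.83 × 3600 s = 1.10988×10^5 s: μ = 4π²r³/T² = 3.98686×10^5 km³/s².
Transfer-ellipse semi-major axis a_t = (r₁ + r₂)/2 = (6603 + 49920)/2 = 28261.5 km.
The half-period of the transfer ellipse is t = π√(a_t³/μ) = 23639 s.
The target's mean motion on its circular orbit is ω₂ = √(μ/r₂³) = 5.6611×10^-5 rad/s.
Angle swept by the target during transfer: ω₂·t = 1.3382 rad = 76.67°.
The satellite traverses 180° on the transfer ellipse, so the target must lead by 180° − 76.67° = 103.3°.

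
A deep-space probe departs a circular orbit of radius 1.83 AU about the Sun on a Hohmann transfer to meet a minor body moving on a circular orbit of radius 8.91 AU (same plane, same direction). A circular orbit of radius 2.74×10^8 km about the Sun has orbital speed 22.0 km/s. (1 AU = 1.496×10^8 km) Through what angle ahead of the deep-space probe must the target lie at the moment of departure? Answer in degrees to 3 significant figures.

From the circular-orbit relation v² = μ/r at r = 2.74×10^8 km: μ = v²r = (22.0)² × 2.74×10^8 = 1.32616×10^11 km³/s².
In km: r₁ = 1.83 × 1.496×10^8 = 2.73768×10^8 km; r₂ = 8.91 × 1.496×10^8 = 1.332936×10^9 km.
Transfer-ellipse semi-major axis a_t = (r₁ + r₂)/2 = (2.73768×10^8 + 1.332936×10^9)/2 = 8.03352×10^8 km.
The half-period of the transfer ellipse is t = π√(a_t³/μ) = 1.964×10^8 s.
Target angular speed ω₂ = √(μ/r₂³) = 7.483×10^-9 rad/s.
Angle swept by the target during transfer: ω₂·t = 1.470 rad = 84.22°.
The deep-space probe traverses 180° on the transfer ellipse, so the target must lead by 180° − 84.22° = 95.8°.

φ = 95.8°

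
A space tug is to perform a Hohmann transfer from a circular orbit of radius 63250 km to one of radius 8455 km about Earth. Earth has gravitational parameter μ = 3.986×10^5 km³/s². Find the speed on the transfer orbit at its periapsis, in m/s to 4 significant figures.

v = 9120 m/s

Semi-major axis of the transfer orbit: a_t = (63250 + 8455)/2 = 35852.5 km.
At periapsis, r = 8455 km.
From the vis-viva equation, v = √[μ(2/r − 1/a_t)] = 9.120 km/s.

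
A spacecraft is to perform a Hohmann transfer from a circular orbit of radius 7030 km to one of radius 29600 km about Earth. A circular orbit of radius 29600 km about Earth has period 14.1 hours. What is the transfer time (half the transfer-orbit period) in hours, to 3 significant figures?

t = 3.43 hours

From Kepler's third law T² = 4π²r³/μ at r = 29600 km, T = 14.1 hours = 14.1 × 3600 s = 50760 s: μ = 4π²r³/T² = 3.97367×10^5 km³/s².
Transfer-ellipse semi-major axis a_t = (r₁ + r₂)/2 = (7030 + 29600)/2 = 18315 km.
Transfer time t = π√(a_t³/μ) = π√((18315)³ / 3.97367×10^5) = 12350 s.
Converting: 12350 s ÷ 3600 s/hour = 3.43 hours.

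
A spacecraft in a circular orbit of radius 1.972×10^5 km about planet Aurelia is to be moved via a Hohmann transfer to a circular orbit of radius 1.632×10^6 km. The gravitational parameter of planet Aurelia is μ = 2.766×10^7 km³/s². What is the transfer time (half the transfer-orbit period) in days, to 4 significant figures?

The Hohmann ellipse has a_t = (r₁ + r₂)/2 = 9.146×10^5 km.
Half the transfer-orbit period gives t = π√(a_t³/μ) = 5.225×10^5 s.
Converting: 5.225×10^5 s ÷ 86400 s/day = 6.047 days.

t = 6.047 days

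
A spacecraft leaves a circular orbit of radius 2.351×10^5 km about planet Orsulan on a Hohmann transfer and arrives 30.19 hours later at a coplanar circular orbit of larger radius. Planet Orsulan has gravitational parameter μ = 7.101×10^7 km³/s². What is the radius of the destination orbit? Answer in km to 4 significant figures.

r₂ = 6.442×10^5 km

Transfer time t = 30.19 hours = 1.08684×10^5 s, and t = π√(a_t³/μ).
So a_t = (μ t²/π²)^(1/3) = (7.101×10^7 × (1.08684×10^5)² / π²)^(1/3) = 4.3966×10^5 km.
Since a_t = (r₁ + r₂)/2, r₂ = 2a_t − r₁ = 2×4.3966×10^5 − 2.351×10^5 = 6.4422×10^5 km.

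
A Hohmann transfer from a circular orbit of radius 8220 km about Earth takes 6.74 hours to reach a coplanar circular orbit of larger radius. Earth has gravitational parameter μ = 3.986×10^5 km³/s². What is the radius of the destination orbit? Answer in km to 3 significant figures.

Transfer time t = 6.74 hours = 24264 s, and t = π√(a_t³/μ).
So a_t = (μ t²/π²)^(1/3) = (3.986×10^5 × (24264)² / π²)^(1/3) = 28755 km.
Since a_t = (r₁ + r₂)/2, r₂ = 2a_t − r₁ = 2×28755 − 8220 = 49290 km.

r₂ = 49300 km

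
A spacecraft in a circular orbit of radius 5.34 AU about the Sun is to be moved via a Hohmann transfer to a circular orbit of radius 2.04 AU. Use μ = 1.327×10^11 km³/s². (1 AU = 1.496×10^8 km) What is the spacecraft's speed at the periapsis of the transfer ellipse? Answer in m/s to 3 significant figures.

v = 25100 m/s

In km: r₁ = 5.34 × 1.496×10^8 = 7.98864×10^8 km; r₂ = 2.04 × 1.496×10^8 = 3.05184×10^8 km.
Semi-major axis of the transfer orbit: a_t = (7.98864×10^8 + 3.05184×10^8)/2 = 5.52024×10^8 km.
At periapsis, r = 3.05184×10^8 km.
From the vis-viva equation, v = √[μ(2/r − 1/a_t)] = 25.08 km/s.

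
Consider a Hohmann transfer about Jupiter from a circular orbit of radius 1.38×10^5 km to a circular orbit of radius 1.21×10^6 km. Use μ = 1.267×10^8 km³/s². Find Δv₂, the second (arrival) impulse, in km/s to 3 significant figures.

Δv₂ = 5.60 km/s

Transfer-ellipse semi-major axis a_t = (r₁ + r₂)/2 = (1.380×10^5 + 1.210×10^6)/2 = 6.740×10^5 km.
On the circular orbit at r = 1.210×10^6 km, v_c = √(μ/r) = 10.233 km/s.
Vis-viva on the transfer ellipse at r = 1.210×10^6 km gives v_t = √[μ(2/r − 1/a_t)] = 4.6303 km/s.
Δv₂ = |v_t − v_c| = |4.6303 − 10.233| = 5.603 km/s.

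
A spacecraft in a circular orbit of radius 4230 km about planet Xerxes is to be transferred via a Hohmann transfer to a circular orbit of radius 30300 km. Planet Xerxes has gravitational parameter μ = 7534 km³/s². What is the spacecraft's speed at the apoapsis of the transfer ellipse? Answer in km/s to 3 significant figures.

v = 0.247 km/s

Transfer-ellipse semi-major axis a_t = (r₁ + r₂)/2 = (4230 + 30300)/2 = 17265 km.
The apoapsis of the transfer ellipse is at r = 30300 km.
Applying v² = μ(2/r − 1/a_t): v = 0.2468 km/s.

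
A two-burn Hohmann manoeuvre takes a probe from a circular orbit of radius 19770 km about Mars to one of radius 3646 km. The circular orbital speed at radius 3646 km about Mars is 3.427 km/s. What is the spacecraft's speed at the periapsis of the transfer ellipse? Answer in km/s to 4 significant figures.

From the circular-orbit relation v² = μ/r at r = 3646 km: μ = v²r = (3.427)² × 3646 = 42819.8 km³/s².
The Hohmann ellipse has a_t = (r₁ + r₂)/2 = 11708 km.
At periapsis, r = 3646 km.
Applying v² = μ(2/r − 1/a_t): v = 4.453 km/s.

v = 4.453 km/s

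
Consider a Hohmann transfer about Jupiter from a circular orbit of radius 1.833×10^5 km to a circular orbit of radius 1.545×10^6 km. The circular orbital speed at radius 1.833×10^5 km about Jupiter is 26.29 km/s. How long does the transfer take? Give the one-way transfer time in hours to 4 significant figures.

t = 62.28 hours

From the circular-orbit relation v² = μ/r at r = 1.833×10^5 km: μ = v²r = (26.29)² × 1.833×10^5 = 1.26690×10^8 km³/s².
Semi-major axis of the transfer orbit: a_t = (1.833×10^5 + 1.545×10^6)/2 = 8.6415×10^5 km.
By Kepler's third law the transfer-orbit period is T = 2π√(a_t³/μ), so t = T/2 = 2.242×10^5 s.
Converting: 2.242×10^5 s ÷ 3600 s/hour = 62.28 hours.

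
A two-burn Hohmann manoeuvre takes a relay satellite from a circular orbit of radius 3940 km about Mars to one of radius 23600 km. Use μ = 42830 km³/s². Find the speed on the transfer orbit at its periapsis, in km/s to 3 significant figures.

v = 4.32 km/s

Semi-major axis of the transfer orbit: a_t = (3940 + 23600)/2 = 13770 km.
The periapsis of the transfer ellipse is at r = 3940 km.
Vis-viva: v = √[μ(2/r − 1/a_t)] = √[42830 × (2/3940 − 1/13770)] = 4.316 km/s.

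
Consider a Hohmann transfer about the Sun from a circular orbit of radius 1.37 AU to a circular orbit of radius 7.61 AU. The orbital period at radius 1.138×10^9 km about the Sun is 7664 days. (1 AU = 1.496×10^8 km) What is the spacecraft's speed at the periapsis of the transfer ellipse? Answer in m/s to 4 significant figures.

From Kepler's third law T² = 4π²r³/μ at r = 1.138×10^9 km, T = 7664 days = 7664 × 86400 s = 6.621696×10^8 s: μ = 4π²r³/T² = 1.32693×10^11 km³/s².
In km: r₁ = 1.37 × 1.496×10^8 = 2.04952×10^8 km; r₂ = 7.61 × 1.496×10^8 = 1.138456×10^9 km.
Transfer-ellipse semi-major axis a_t = (r₁ + r₂)/2 = (2.04952×10^8 + 1.138456×10^9)/2 = 6.71704×10^8 km.
At periapsis, r = 2.04952×10^8 km.
From the vis-viva equation, v = √[μ(2/r − 1/a_t)] = 33.13 km/s.

v = 33130 m/s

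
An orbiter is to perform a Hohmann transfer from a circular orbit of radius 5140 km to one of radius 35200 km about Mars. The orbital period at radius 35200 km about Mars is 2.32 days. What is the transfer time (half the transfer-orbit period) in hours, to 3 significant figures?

t = 12.1 hours

From Kepler's third law T² = 4π²r³/μ at r = 35200 km, T = 2.32 days = 2.32 × 86400 s = 2.00448×10^5 s: μ = 4π²r³/T² = 42853.3 km³/s².
Semi-major axis of the transfer orbit: a_t = (5140 + 35200)/2 = 20170 km.
By Kepler's third law the transfer-orbit period is T = 2π√(a_t³/μ), so t = T/2 = 43470 s.
Converting: 43470 s ÷ 3600 s/hour = 12.1 hours.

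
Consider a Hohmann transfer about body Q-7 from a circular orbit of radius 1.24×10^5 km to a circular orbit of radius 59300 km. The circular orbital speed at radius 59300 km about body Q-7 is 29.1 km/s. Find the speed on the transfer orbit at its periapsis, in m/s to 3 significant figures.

v = 33800 m/s

From the circular-orbit relation v² = μ/r at r = 59300 km: μ = v²r = (29.1)² × 59300 = 5.02158×10^7 km³/s².
Semi-major axis of the transfer orbit: a_t = (1.240×10^5 + 59300)/2 = 91650 km.
The periapsis of the transfer ellipse is at r = 59300 km.
Applying v² = μ(2/r − 1/a_t): v = 33.85 km/s.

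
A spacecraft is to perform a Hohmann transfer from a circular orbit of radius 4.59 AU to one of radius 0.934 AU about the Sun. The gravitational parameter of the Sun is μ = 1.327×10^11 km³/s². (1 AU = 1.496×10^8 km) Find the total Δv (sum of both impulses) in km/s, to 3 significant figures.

Δv = 14.7 km/s

In km: r₁ = 4.59 × 1.496×10^8 = 6.86664×10^8 km; r₂ = 0.934 × 1.496×10^8 = 1.397264×10^8 km.
Semi-major axis of the transfer orbit: a_t = (6.86664×10^8 + 1.397264×10^8)/2 = 4.131952×10^8 km.
At r₁ the circular-orbit speed is v₁ = √(μ/r₁) = 13.902 km/s.
On the transfer ellipse at r₁, vis-viva gives v_a = √[μ(2/r₁ − 1/a_t)] = 8.0840 km/s.
First burn Δv₁ = |v_a − v₁| = 5.818 km/s.
Circular speed at r₂: v₂ = √(μ/r₂) = 30.82 km/s.
Transfer-orbit speed at r₂: v_p = √[μ(2/r₂ − 1/a_t)] = 39.73 km/s.
Second burn Δv₂ = |v₂ − v_p| = 8.910 km/s.
Δv = Δv₁ + Δv₂ = 5.818 + 8.910 = 14.73 km/s.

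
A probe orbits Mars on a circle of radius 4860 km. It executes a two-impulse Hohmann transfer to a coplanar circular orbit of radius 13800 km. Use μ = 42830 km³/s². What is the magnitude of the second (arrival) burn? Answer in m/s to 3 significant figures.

Δv₂ = 490 m/s

Transfer-ellipse semi-major axis a_t = (r₁ + r₂)/2 = (4860 + 13800)/2 = 9330 km.
On the circular orbit at r = 13800 km, v_c = √(μ/r) = 1.7617 km/s.
Vis-viva on the transfer ellipse at r = 13800 km gives v_t = √[μ(2/r − 1/a_t)] = 1.2715 km/s.
Δv₂ = |v_t − v_c| = |1.2715 − 1.7617| = 0.4902 km/s.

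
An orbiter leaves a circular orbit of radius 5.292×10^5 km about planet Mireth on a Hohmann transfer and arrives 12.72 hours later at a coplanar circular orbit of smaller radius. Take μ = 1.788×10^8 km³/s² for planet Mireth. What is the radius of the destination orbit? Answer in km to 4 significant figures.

Transfer time t = 12.72 hours = 45792 s, and t = π√(a_t³/μ).
So a_t = (μ t²/π²)^(1/3) = (1.788×10^8 × (45792)² / π²)^(1/3) = 3.3616×10^5 km.
Since a_t = (r₁ + r₂)/2, r₂ = 2a_t − r₁ = 2×3.3616×10^5 − 5.292×10^5 = 1.4312×10^5 km.

r₂ = 1.431×10^5 km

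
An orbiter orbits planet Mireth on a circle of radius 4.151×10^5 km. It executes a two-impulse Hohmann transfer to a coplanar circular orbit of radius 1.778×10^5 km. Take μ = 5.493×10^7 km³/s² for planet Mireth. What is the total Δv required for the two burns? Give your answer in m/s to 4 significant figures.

The Hohmann ellipse has a_t = (r₁ + r₂)/2 = 2.9645×10^5 km.
At r₁ the circular-orbit speed is v₁ = √(μ/r₁) = 11.5035 km/s.
On the transfer ellipse at r₁, v² = μ(2/r − 1/a) gives v_a = √[μ(2/r₁ − 1/a_t)] = 8.90879 km/s.
First burn Δv₁ = |v_a − v₁| = 2.595 km/s.
At r₂, v₂ = √(μ/r₂) = 17.577 km/s.
Transfer-orbit speed at r₂: v_p = √[μ(2/r₂ − 1/a_t)] = 20.799 km/s.
Second burn Δv₂ = |v₂ − v_p| = 3.222 km/s.
Total Δv = Δv₁ + Δv₂ = 5.817 km/s.

Δv = 5817 m/s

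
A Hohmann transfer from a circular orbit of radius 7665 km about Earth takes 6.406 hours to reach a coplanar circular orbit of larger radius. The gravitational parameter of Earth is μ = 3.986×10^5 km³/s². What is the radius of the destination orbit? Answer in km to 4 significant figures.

r₂ = 47930 km

Transfer time t = 6.406 hours = 23061.6 s, and t = π√(a_t³/μ).
So a_t = (μ t²/π²)^(1/3) = (3.986×10^5 × (23061.6)² / π²)^(1/3) = 27797 km.
Since a_t = (r₁ + r₂)/2, r₂ = 2a_t − r₁ = 2×27797 − 7665 = 47929 km.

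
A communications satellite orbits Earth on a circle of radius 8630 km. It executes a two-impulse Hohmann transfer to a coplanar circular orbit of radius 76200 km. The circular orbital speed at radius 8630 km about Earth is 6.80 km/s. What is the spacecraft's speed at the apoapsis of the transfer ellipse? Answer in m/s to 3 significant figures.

From the circular-orbit relation v² = μ/r at r = 8630 km: μ = v²r = (6.80)² × 8630 = 3.99051×10^5 km³/s².
The Hohmann ellipse has a_t = (r₁ + r₂)/2 = 42415 km.
The apoapsis of the transfer ellipse is at r = 76200 km.
Vis-viva: v = √[μ(2/r − 1/a_t)] = √[3.99051×10^5 × (2/76200 − 1/42415)] = 1.032 km/s.

v = 1030 m/s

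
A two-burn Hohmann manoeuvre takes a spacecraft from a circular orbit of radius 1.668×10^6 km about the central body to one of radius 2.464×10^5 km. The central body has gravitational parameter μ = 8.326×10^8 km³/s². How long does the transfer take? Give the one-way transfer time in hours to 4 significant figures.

Transfer-ellipse semi-major axis a_t = (r₁ + r₂)/2 = (1.668×10^6 + 2.464×10^5)/2 = 9.572×10^5 km.
Transfer time t = π√(a_t³/μ) = π√((9.572×10^5)³ / 8.326×10^8) = 1.0196×10^5 s.
Converting: 1.0196×10^5 s ÷ 3600 s/hour = 28.32 hours.

t = 28.32 hours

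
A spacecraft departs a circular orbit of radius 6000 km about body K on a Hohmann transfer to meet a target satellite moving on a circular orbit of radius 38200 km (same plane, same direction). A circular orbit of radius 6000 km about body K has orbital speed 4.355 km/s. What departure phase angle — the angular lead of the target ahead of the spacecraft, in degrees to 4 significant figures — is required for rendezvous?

φ = 100.8°

From the circular-orbit relation v² = μ/r at r = 6000 km: μ = v²r = (4.355)² × 6000 = 1.13796×10^5 km³/s².
Transfer-ellipse semi-major axis a_t = (r₁ + r₂)/2 = (6000 + 38200)/2 = 22100 km.
The half-period of the transfer ellipse is t = π√(a_t³/μ) = 30597 s.
Target angular speed ω₂ = √(μ/r₂³) = 4.5182×10^-5 rad/s.
Angle swept by the target during transfer: ω₂·t = 1.3824 rad = 79.21°.
Arrival is 180° from departure on the ellipse, so φ = 180° − 79.21° = 100.8°.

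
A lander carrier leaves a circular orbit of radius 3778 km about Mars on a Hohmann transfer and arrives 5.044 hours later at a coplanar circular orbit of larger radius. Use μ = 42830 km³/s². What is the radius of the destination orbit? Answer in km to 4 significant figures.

r₂ = 18760 km

Transfer time t = 5.044 hours = 18158.4 s, and t = π√(a_t³/μ).
So a_t = (μ t²/π²)^(1/3) = (42830 × (18158.4)² / π²)^(1/3) = 11269 km.
Since a_t = (r₁ + r₂)/2, r₂ = 2a_t − r₁ = 2×11269 − 3778 = 18760 km.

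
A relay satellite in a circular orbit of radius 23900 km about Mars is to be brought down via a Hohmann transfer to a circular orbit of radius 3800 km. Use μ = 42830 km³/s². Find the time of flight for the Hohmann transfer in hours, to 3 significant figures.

The Hohmann ellipse has a_t = (r₁ + r₂)/2 = 13850 km.
By Kepler's third law the transfer-orbit period is T = 2π√(a_t³/μ), so t = T/2 = 24740 s.
Converting: 24740 s ÷ 3600 s/hour = 6.87 hours.

t = 6.87 hours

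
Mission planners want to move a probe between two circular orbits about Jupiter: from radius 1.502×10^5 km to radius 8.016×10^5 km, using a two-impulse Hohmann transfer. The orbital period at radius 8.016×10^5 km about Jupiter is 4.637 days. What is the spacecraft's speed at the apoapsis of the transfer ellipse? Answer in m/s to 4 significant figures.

From Kepler's third law T² = 4π²r³/μ at r = 8.016×10^5 km, T = 4.637 days = 4.637 × 86400 s = 4.006368×10^5 s: μ = 4π²r³/T² = 1.26687×10^8 km³/s².
Semi-major axis of the transfer orbit: a_t = (1.502×10^5 + 8.016×10^5)/2 = 4.759×10^5 km.
The apoapsis of the transfer ellipse is at r = 8.016×10^5 km.
From the vis-viva equation, v = √[μ(2/r − 1/a_t)] = 7.063 km/s.

v = 7063 m/s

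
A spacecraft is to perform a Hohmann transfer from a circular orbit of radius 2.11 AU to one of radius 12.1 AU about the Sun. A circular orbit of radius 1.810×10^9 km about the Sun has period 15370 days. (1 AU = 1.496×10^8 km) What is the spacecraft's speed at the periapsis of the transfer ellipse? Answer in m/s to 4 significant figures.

v = 26760 m/s

From Kepler's third law T² = 4π²r³/μ at r = 1.810×10^9 km, T = 15370 days = 15370 × 86400 s = 1.327968×10^9 s: μ = 4π²r³/T² = 1.32746×10^11 km³/s².
In km: r₁ = 2.11 × 1.496×10^8 = 3.15656×10^8 km; r₂ = 12.1 × 1.496×10^8 = 1.81016×10^9 km.
Transfer-ellipse semi-major axis a_t = (r₁ + r₂)/2 = (3.15656×10^8 + 1.81016×10^9)/2 = 1.062908×10^9 km.
At periapsis, r = 3.15656×10^8 km.
Vis-viva: v = √[μ(2/r − 1/a_t)] = √[1.32746×10^11 × (2/3.15656×10^8 − 1/1.062908×10^9)] = 26.76 km/s.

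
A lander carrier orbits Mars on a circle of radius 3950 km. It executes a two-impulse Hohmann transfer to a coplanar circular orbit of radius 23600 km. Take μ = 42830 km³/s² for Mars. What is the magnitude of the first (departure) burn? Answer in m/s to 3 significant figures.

Transfer-ellipse semi-major axis a_t = (r₁ + r₂)/2 = (3950 + 23600)/2 = 13775 km.
On the circular orbit at r = 3950 km, v_c = √(μ/r) = 3.293 km/s.
Transfer-orbit speed at the same r (vis-viva, a = a_t): v_t = √[μ(2/r − 1/a_t)] = 4.310 km/s.
Δv₁ = |v_t − v_c| = |4.310 − 3.293| = 1.017 km/s.

Δv₁ = 1020 m/s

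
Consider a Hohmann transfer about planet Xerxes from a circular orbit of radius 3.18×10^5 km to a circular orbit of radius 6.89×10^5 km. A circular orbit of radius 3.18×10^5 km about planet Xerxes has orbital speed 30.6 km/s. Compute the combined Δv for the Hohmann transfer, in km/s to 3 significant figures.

Δv = 9.46 km/s

From the circular-orbit relation v² = μ/r at r = 3.18×10^5 km: μ = v²r = (30.6)² × 3.18×10^5 = 2.97762×10^8 km³/s².
Transfer-ellipse semi-major axis a_t = (r₁ + r₂)/2 = (3.180×10^5 + 6.890×10^5)/2 = 5.035×10^5 km.
Circular speed at r₁: v₁ = √(μ/r₁) = √(2.97762×10^8/3.180×10^5) = 30.600 km/s.
On the transfer ellipse at r₁, v² = μ(2/r − 1/a) gives v_p = √[μ(2/r₁ − 1/a_t)] = 35.796 km/s.
First burn Δv₁ = |v_p − v₁| = 5.196 km/s.
Circular speed at r₂: v₂ = √(μ/r₂) = 20.788606 km/s.
Transfer-orbit speed at r₂: v_a = √[μ(2/r₂ − 1/a_t)] = 16.521109 km/s.
Second burn Δv₂ = |v₂ − v_a| = 4.267 km/s.
Δv = Δv₁ + Δv₂ = 5.196 + 4.267 = 9.463 km/s.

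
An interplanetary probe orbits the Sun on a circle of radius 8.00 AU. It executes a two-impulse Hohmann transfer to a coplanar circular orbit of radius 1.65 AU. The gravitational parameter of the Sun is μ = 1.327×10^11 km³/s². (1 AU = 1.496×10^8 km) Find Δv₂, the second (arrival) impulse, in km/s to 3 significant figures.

In km: r₁ = 8.00 × 1.496×10^8 = 1.1968×10^9 km; r₂ = 1.65 × 1.496×10^8 = 2.4684×10^8 km.
The Hohmann ellipse has a_t = (r₁ + r₂)/2 = 7.2182×10^8 km.
Circular speed at r = 2.4684×10^8 km: v_c = √(μ/r) = 23.186 km/s.
Transfer-orbit speed at the same r (vis-viva, a = a_t): v_t = √[μ(2/r − 1/a_t)] = 29.855 km/s.
Δv₂ = |v_t − v_c| = |29.855 − 23.186| = 6.669 km/s.

Δv₂ = 6.67 km/s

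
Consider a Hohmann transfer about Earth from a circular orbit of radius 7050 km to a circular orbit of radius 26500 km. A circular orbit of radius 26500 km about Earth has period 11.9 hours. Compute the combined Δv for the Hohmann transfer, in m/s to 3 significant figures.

Δv = 3300 m/s

From Kepler's third law T² = 4π²r³/μ at r = 26500 km, T = 11.9 hours = 11.9 × 3600 s = 42840 s: μ = 4π²r³/T² = 4.00312×10^5 km³/s².
Semi-major axis of the transfer orbit: a_t = (7050 + 26500)/2 = 16775 km.
Circular speed at r₁: v₁ = √(μ/r₁) = √(4.00312×10^5/7050) = 7.535 km/s.
On the transfer ellipse at r₁, v² = μ(2/r − 1/a) gives v_p = √[μ(2/r₁ − 1/a_t)] = 9.471 km/s.
First burn Δv₁ = |v_p − v₁| = 1.936 km/s.
Circular speed at r₂: v₂ = √(μ/r₂) = 3.887 km/s.
Transfer-orbit speed at r₂: v_a = √[μ(2/r₂ − 1/a_t)] = 2.520 km/s.
Second burn Δv₂ = |v₂ − v_a| = 1.367 km/s.
Total Δv = Δv₁ + Δv₂ = 3.303 km/s.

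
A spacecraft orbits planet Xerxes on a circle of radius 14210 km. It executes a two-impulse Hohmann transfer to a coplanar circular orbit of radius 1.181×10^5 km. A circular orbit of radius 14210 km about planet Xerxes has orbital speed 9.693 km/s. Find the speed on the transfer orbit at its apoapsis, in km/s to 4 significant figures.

From the circular-orbit relation v² = μ/r at r = 14210 km: μ = v²r = (9.693)² × 14210 = 1.33509×10^6 km³/s².
The Hohmann ellipse has a_t = (r₁ + r₂)/2 = 66155 km.
At apoapsis, r = 1.181×10^5 km.
From the vis-viva equation, v = √[μ(2/r − 1/a_t)] = 1.558 km/s.

v = 1.558 km/s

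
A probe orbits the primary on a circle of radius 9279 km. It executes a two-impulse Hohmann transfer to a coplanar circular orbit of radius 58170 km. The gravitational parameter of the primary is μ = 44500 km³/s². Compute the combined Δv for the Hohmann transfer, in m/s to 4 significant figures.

Δv = 1102 m/s

The Hohmann ellipse has a_t = (r₁ + r₂)/2 = 33724.5 km.
At r₁ the circular-orbit speed is v₁ = √(μ/r₁) = 2.1899 km/s.
On the transfer ellipse at r₁, v² = μ(2/r − 1/a) gives v_p = √[μ(2/r₁ − 1/a_t)] = 2.8761 km/s.
First burn Δv₁ = |v_p − v₁| = 0.6862 km/s.
Circular speed at r₂: v₂ = √(μ/r₂) = 0.87464 km/s.
Transfer-orbit speed at r₂: v_a = √[μ(2/r₂ − 1/a_t)] = 0.45878 km/s.
Second burn Δv₂ = |v₂ − v_a| = 0.4159 km/s.
Δv = Δv₁ + Δv₂ = 0.6862 + 0.4159 = 1.102 km/s.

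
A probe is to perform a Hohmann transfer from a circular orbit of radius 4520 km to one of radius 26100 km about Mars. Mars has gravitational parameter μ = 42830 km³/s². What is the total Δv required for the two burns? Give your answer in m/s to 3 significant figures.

Semi-major axis of the transfer orbit: a_t = (4520 + 26100)/2 = 15310 km.
Circular speed at r₁: v₁ = √(μ/r₁) = √(42830/4520) = 3.0783 km/s.
On the transfer ellipse at r₁, vis-viva gives v_p = √[μ(2/r₁ − 1/a_t)] = 4.0192 km/s.
First burn Δv₁ = |v_p − v₁| = 0.9409 km/s.
At r₂, v₂ = √(μ/r₂) = 1.281 km/s.
Transfer-orbit speed at r₂: v_a = √[μ(2/r₂ − 1/a_t)] = 0.6960 km/s.
Second burn Δv₂ = |v₂ − v_a| = 0.5850 km/s.
Total Δv = Δv₁ + Δv₂ = 1.526 km/s.

Δv = 1530 m/s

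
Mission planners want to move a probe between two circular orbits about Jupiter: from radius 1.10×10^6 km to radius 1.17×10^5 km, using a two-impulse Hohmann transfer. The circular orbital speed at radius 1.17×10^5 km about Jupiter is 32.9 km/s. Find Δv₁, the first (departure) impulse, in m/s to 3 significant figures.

From the circular-orbit relation v² = μ/r at r = 1.17×10^5 km: μ = v²r = (32.9)² × 1.17×10^5 = 1.26642×10^8 km³/s².
Semi-major axis of the transfer orbit: a_t = (1.100×10^6 + 1.170×10^5)/2 = 6.085×10^5 km.
On the circular orbit at r = 1.100×10^6 km, v_c = √(μ/r) = 10.73 km/s.
Transfer-orbit speed at the same r (vis-viva, a = a_t): v_t = √[μ(2/r − 1/a_t)] = 4.705 km/s.
Δv₁ = |v_t − v_c| = |4.705 − 10.73| = 6.025 km/s.

Δv₁ = 6020 m/s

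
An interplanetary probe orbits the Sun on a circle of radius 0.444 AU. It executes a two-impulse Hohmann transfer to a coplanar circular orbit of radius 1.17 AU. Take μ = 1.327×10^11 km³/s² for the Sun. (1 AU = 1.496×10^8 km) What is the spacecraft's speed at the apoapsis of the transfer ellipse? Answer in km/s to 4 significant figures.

In km: r₁ = 0.444 × 1.496×10^8 = 6.64224×10^7 km; r₂ = 1.17 × 1.496×10^8 = 1.75032×10^8 km.
The Hohmann ellipse has a_t = (r₁ + r₂)/2 = 1.207272×10^8 km.
At apoapsis, r = 1.75032×10^8 km.
Applying v² = μ(2/r − 1/a_t): v = 20.42 km/s.

v = 20.42 km/s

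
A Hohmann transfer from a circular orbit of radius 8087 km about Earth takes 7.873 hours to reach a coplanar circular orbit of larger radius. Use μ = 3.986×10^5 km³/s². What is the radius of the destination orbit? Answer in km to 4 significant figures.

Transfer time t = 7.873 hours = 28342.8 s, and t = π√(a_t³/μ).
So a_t = (μ t²/π²)^(1/3) = (3.986×10^5 × (28342.8)² / π²)^(1/3) = 31894 km.
Since a_t = (r₁ + r₂)/2, r₂ = 2a_t − r₁ = 2×31894 − 8087 = 55701 km.

r₂ = 55700 km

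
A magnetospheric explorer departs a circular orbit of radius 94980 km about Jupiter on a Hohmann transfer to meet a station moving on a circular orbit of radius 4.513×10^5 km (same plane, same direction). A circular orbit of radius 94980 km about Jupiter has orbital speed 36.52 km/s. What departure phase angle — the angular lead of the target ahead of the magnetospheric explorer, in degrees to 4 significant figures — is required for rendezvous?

From the circular-orbit relation v² = μ/r at r = 94980 km: μ = v²r = (36.52)² × 94980 = 1.26676×10^8 km³/s².
Semi-major axis of the transfer orbit: a_t = (94980 + 4.513×10^5)/2 = 2.7314×10^5 km.
Transfer time t = π√(a_t³/μ) = 39850 s.
The target's mean motion on its circular orbit is ω₂ = √(μ/r₂³) = 3.712×10^-5 rad/s.
Angle swept by the target during transfer: ω₂·t = 1.4792 rad = 84.75°.
The magnetospheric explorer traverses 180° on the transfer ellipse, so the target must lead by 180° − 84.75° = 95.25°.

φ = 95.25°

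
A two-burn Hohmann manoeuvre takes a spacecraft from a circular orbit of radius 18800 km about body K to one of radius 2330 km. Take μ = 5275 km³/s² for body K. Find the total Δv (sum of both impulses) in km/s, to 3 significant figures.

Δv = 0.783 km/s

The Hohmann ellipse has a_t = (r₁ + r₂)/2 = 10565 km.
Circular speed at r₁: v₁ = √(μ/r₁) = √(5275/18800) = 0.5297 km/s.
Transfer-orbit speed at r₁ (vis-viva equation): v_a = √[μ(2/r₁ − 1/a_t)] = 0.2488 km/s.
First burn Δv₁ = |v_a − v₁| = 0.2809 km/s.
At r₂, v₂ = √(μ/r₂) = 1.5046 km/s.
Transfer-orbit speed at r₂: v_p = √[μ(2/r₂ − 1/a_t)] = 2.0071 km/s.
Second burn Δv₂ = |v₂ − v_p| = 0.5025 km/s.
Total Δv = Δv₁ + Δv₂ = 0.7834 km/s.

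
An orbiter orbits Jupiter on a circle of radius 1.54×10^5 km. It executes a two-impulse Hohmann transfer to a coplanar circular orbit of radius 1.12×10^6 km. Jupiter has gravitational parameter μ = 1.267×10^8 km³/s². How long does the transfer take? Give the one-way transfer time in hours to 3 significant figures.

t = 39.4 hours

Transfer-ellipse semi-major axis a_t = (r₁ + r₂)/2 = (1.540×10^5 + 1.120×10^6)/2 = 6.370×10^5 km.
Transfer time t = π√(a_t³/μ) = π√((6.370×10^5)³ / 1.267×10^8) = 1.419×10^5 s.
Converting: 1.419×10^5 s ÷ 3600 s/hour = 39.4 hours.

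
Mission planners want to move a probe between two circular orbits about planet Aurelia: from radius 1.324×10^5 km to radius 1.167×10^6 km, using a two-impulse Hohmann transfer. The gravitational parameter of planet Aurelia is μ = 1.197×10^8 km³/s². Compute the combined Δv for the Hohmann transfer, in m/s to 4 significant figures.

Δv = 15790 m/s

Transfer-ellipse semi-major axis a_t = (r₁ + r₂)/2 = (1.324×10^5 + 1.167×10^6)/2 = 6.497×10^5 km.
Circular speed at r₁: v₁ = √(μ/r₁) = √(1.197×10^8/1.324×10^5) = 30.07 km/s.
On the transfer ellipse at r₁, vis-viva equation gives v_p = √[μ(2/r₁ − 1/a_t)] = 40.30 km/s.
First burn Δv₁ = |v_p − v₁| = 10.23 km/s.
At r₂, v₂ = √(μ/r₂) = 10.128 km/s.
Transfer-orbit speed at r₂: v_a = √[μ(2/r₂ − 1/a_t)] = 4.5719 km/s.
Second burn Δv₂ = |v₂ − v_a| = 5.556 km/s.
Δv = Δv₁ + Δv₂ = 10.23 + 5.556 = 15.79 km/s.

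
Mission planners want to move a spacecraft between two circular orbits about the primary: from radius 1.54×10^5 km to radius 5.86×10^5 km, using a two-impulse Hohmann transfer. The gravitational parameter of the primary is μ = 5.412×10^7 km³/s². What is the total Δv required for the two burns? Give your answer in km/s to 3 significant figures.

Semi-major axis of the transfer orbit: a_t = (1.540×10^5 + 5.860×10^5)/2 = 3.700×10^5 km.
Circular speed at r₁: v₁ = √(μ/r₁) = √(5.412×10^7/1.540×10^5) = 18.746 km/s.
Transfer-orbit speed at r₁ (vis-viva equation): v_p = √[μ(2/r₁ − 1/a_t)] = 23.592 km/s.
First burn Δv₁ = |v_p − v₁| = 4.846 km/s.
At r₂, v₂ = √(μ/r₂) = 9.610 km/s.
Transfer-orbit speed at r₂: v_a = √[μ(2/r₂ − 1/a_t)] = 6.200 km/s.
Second burn Δv₂ = |v₂ − v_a| = 3.410 km/s.
Total Δv = Δv₁ + Δv₂ = 8.256 km/s.

Δv = 8.26 km/s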